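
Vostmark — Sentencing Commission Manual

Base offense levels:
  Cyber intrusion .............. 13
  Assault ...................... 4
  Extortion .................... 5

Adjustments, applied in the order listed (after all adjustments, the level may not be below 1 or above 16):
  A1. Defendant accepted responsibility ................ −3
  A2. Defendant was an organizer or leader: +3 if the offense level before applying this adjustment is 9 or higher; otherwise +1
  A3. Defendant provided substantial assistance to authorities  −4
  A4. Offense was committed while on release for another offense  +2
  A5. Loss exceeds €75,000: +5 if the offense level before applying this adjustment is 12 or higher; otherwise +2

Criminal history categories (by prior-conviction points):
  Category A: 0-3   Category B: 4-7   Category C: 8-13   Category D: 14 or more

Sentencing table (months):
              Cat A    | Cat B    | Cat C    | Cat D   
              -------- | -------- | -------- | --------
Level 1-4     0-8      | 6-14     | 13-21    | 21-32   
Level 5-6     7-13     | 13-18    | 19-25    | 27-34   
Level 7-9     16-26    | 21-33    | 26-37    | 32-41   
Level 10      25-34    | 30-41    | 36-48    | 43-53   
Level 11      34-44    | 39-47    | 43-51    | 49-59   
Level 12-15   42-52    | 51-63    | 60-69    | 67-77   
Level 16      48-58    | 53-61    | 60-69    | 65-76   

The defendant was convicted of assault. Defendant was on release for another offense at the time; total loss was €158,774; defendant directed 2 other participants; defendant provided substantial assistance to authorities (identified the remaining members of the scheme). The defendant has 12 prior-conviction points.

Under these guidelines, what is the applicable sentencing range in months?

Base offense level for assault: 4.
A2 applies (level before this adjustment is 4 < 9, so +1): 4 + 1 = 5.
A3 applies: 5 − 4 = 1.
A4 applies: 1 + 2 = 3.
A5 applies (level before this adjustment is 3 < 12, so +2): 3 + 2 = 5.
Final offense level: 5.
Criminal history: 12 prior points → Category C (8-13).
Level 5 falls in the 5-6 band.
Grid: Level 5-6 × Category C = 19-25 months.

19-25 months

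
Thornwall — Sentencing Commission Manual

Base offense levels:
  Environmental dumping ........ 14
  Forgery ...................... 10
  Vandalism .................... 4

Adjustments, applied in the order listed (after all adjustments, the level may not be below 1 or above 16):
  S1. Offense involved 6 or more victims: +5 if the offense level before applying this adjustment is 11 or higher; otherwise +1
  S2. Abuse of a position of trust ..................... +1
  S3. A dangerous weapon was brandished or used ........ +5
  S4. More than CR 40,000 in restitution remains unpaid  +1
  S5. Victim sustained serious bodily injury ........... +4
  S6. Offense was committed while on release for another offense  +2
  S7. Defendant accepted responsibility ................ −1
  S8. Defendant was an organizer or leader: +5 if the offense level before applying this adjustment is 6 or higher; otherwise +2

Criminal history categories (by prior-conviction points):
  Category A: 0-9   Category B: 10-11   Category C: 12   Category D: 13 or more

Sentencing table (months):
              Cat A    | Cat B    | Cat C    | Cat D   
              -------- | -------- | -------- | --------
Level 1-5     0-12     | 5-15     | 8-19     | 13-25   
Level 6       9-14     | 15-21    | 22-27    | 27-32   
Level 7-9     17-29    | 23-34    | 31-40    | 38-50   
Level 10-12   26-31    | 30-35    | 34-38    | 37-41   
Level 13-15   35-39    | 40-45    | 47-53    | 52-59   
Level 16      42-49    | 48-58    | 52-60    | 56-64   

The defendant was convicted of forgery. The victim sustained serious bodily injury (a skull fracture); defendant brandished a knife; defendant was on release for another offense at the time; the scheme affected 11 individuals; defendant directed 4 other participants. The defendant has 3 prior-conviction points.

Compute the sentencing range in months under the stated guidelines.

Base offense level for forgery: 10.
S1 applies (level before this adjustment is 10 < 11, so +1): 10 + 1 = 11.
S2 does not apply.
S3 applies: 11 + 5 = 16.
S5 applies: 16 + 4 = 20.
S6 applies: 20 + 2 = 22.
S7 does not apply.
S8 applies (level before this adjustment is 22 ≥ 6, so +5): 22 + 5 = 27.
Level 27 exceeds the maximum of 16; capped at 16.
Final offense level: 16.
Criminal history: 3 prior points → Category A (0-9).
Level 16 falls in the 16 band.
Grid: Level 16 × Category A = 42-49 months.

42-49 months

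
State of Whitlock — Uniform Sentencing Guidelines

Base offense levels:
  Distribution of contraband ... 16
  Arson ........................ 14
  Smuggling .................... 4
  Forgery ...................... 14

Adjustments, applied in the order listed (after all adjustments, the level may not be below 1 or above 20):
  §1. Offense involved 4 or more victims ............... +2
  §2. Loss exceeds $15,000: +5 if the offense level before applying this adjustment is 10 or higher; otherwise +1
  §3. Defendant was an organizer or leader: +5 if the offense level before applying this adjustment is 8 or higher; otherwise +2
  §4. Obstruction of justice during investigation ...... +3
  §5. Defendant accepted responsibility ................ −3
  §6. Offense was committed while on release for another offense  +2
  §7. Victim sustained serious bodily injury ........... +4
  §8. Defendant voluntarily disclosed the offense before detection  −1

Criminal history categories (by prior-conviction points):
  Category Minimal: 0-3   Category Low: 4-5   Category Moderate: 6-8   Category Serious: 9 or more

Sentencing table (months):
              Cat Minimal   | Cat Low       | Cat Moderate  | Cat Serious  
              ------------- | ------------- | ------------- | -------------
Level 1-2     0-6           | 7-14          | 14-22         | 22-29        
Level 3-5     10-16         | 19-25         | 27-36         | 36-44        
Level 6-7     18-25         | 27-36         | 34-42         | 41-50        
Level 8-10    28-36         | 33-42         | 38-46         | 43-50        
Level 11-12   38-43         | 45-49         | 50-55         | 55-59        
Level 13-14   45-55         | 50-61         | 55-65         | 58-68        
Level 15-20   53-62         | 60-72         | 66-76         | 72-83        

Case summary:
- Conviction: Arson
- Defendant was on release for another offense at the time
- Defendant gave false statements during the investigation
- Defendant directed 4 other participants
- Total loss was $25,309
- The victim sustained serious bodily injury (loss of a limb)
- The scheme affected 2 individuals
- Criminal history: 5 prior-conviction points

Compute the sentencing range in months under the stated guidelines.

60-72 months

Base offense level for arson: 14.
§2 applies (level before this adjustment is 14 ≥ 10, so +5): 14 + 5 = 19.
§3 applies (level before this adjustment is 19 ≥ 8, so +5): 19 + 5 = 24.
§4 applies: 24 + 3 = 27.
§5 does not apply.
§6 applies: 27 + 2 = 29.
§7 applies: 29 + 4 = 33.
§8 does not apply.
Level 33 exceeds the maximum of 20; capped at 20.
Final offense level: 20.
Criminal history: 5 prior points → Category Low (4-5).
Level 20 falls in the 15-20 band.
Grid: Level 15-20 × Category Low = 60-72 months.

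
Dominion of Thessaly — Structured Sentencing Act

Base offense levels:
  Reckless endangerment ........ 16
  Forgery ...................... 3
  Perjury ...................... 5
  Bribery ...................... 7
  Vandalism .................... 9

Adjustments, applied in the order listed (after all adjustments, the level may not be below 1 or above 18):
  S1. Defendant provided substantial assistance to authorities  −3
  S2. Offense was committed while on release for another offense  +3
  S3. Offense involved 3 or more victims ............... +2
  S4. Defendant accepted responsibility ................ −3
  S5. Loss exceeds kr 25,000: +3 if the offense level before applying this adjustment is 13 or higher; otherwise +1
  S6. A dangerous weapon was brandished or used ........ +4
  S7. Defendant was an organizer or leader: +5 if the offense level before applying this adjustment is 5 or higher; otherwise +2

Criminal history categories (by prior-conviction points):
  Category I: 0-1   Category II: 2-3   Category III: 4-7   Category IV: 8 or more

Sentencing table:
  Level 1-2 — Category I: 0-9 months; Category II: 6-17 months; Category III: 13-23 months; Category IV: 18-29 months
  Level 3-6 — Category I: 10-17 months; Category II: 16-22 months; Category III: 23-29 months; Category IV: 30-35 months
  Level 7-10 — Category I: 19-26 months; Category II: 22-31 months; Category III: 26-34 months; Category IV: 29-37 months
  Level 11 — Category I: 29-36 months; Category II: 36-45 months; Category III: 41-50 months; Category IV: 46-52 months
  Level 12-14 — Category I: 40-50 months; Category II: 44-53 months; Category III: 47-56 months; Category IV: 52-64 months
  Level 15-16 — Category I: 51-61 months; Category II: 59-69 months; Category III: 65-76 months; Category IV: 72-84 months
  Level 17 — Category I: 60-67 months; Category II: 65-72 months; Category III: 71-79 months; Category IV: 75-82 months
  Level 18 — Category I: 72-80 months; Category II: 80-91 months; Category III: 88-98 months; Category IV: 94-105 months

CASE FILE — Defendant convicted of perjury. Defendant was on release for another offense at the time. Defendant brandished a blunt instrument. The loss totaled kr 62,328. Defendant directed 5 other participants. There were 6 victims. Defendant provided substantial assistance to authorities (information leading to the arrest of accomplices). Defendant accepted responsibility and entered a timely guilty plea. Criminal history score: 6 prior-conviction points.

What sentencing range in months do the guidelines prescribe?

47-56 months

Base offense level for perjury: 5.
S1 applies: 5 − 3 = 2.
S2 applies: 2 + 3 = 5.
S3 applies: 5 + 2 = 7.
S4 applies: 7 − 3 = 4.
S5 applies (level before this adjustment is 4 < 13, so +1): 4 + 1 = 5.
S6 applies: 5 + 4 = 9.
S7 applies (level before this adjustment is 9 ≥ 5, so +5): 9 + 5 = 14.
Final offense level: 14.
Criminal history: 6 prior points → Category III (4-7).
Level 14 falls in the 12-14 band.
Grid: Level 12-14 × Category III = 47-56 months.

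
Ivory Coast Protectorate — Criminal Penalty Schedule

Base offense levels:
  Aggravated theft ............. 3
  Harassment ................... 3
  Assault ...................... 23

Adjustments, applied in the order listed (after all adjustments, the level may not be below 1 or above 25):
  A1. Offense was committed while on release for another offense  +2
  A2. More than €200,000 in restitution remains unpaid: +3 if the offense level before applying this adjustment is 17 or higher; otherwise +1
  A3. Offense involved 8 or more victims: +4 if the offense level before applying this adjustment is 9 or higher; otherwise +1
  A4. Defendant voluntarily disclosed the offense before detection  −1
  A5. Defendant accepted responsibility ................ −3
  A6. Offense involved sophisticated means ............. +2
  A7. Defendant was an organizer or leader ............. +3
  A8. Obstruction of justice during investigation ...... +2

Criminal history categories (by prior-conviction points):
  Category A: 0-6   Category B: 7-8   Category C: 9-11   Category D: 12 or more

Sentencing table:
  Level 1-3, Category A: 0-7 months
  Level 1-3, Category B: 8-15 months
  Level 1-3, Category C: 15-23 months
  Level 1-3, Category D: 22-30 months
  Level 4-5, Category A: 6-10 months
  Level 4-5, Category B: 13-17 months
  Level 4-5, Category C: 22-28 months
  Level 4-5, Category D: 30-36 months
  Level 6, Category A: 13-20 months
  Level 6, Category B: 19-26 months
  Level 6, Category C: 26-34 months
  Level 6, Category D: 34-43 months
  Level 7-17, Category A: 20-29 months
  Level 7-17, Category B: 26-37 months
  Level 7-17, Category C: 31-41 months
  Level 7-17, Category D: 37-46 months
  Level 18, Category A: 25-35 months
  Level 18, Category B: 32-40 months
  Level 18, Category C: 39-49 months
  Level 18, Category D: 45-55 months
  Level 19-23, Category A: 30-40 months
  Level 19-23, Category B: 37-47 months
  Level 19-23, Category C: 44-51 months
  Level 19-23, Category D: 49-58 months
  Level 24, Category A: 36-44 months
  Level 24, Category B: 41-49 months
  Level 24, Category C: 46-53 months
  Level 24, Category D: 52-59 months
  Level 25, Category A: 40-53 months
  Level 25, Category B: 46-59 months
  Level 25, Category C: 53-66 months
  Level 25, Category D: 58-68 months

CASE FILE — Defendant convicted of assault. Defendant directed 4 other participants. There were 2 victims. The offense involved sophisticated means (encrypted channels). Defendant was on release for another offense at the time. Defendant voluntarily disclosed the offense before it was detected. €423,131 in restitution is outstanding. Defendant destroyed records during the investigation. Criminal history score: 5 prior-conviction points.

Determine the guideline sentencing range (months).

Base offense level for assault: 23.
A1 applies: 23 + 2 = 25.
A2 applies (level before this adjustment is 25 ≥ 17, so +3): 25 + 3 = 28.
A3 does not apply.
A4 applies: 28 − 1 = 27.
A5 does not apply.
A6 applies: 27 + 2 = 29.
A7 applies: 29 + 3 = 32.
A8 applies: 32 + 2 = 34.
Level 34 exceeds the maximum of 25; capped at 25.
Final offense level: 25.
Criminal history: 5 prior points → Category A (0-6).
Level 25 falls in the 25 band.
Grid: Level 25 × Category A = 40-53 months.

40-53 months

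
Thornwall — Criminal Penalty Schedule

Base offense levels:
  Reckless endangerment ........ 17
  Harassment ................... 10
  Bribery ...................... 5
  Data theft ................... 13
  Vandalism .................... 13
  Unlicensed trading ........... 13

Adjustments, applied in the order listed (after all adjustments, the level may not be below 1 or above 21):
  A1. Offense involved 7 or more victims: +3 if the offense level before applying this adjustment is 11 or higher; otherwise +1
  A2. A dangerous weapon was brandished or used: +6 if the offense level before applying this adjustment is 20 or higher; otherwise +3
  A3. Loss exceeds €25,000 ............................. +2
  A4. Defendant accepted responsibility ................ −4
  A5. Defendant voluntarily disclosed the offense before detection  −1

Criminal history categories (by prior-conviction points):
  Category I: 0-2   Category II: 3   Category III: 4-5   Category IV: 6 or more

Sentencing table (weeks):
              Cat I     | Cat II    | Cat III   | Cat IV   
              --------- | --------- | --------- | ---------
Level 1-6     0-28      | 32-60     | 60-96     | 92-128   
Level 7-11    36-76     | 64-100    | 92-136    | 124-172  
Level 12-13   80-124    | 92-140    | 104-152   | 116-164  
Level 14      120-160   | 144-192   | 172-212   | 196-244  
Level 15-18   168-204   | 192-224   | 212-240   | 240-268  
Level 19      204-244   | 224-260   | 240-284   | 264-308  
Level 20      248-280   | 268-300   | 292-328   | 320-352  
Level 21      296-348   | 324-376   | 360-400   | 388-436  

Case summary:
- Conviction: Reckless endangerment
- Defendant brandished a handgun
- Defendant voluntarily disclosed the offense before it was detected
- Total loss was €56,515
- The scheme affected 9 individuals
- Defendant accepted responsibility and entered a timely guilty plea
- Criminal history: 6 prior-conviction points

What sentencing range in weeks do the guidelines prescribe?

Base offense level for reckless endangerment: 17.
A1 applies (level before this adjustment is 17 ≥ 11, so +3): 17 + 3 = 20.
A2 applies (level before this adjustment is 20 ≥ 20, so +6): 20 + 6 = 26.
A3 applies: 26 + 2 = 28.
A4 applies: 28 − 4 = 24.
A5 applies: 24 − 1 = 23.
Level 23 exceeds the maximum of 21; capped at 21.
Final offense level: 21.
Criminal history: 6 prior points → Category IV (6+).
Level 21 falls in the 21 band.
Grid: Level 21 × Category IV = 388-436 weeks.

388-436 weeks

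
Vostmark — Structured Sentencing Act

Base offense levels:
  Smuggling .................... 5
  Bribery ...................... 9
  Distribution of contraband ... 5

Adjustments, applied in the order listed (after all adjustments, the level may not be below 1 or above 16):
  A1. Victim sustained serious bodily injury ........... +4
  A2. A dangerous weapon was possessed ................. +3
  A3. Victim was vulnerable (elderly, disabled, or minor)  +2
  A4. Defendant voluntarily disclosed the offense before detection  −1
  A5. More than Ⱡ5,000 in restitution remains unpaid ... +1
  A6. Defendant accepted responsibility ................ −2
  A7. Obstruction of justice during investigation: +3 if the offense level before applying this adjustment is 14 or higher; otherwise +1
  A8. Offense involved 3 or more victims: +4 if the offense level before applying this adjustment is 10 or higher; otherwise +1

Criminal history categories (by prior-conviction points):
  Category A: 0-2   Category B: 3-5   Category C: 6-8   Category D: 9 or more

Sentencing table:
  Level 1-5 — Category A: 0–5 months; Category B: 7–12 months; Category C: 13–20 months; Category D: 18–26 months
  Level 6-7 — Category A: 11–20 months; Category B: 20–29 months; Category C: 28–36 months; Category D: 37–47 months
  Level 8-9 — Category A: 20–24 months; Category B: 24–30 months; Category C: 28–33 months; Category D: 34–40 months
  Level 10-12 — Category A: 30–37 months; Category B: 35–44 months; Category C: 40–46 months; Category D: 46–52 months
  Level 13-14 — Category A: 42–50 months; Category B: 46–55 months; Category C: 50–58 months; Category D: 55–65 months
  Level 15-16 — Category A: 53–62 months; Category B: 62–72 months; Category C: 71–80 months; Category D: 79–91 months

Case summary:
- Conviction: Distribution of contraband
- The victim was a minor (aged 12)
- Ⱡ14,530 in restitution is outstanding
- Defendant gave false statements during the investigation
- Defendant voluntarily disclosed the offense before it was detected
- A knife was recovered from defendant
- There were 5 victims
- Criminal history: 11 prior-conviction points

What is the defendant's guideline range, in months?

Base offense level for distribution of contraband: 5.
A2 applies: 5 + 3 = 8.
A3 applies: 8 + 2 = 10.
A4 applies: 10 − 1 = 9.
A5 applies: 9 + 1 = 10.
A7 applies (level before this adjustment is 10 < 14, so +1): 10 + 1 = 11.
A8 applies (level before this adjustment is 11 ≥ 10, so +4): 11 + 4 = 15.
Final offense level: 15.
Criminal history: 11 prior points → Category D (9+).
Level 15 falls in the 15-16 band.
Grid: Level 15-16 × Category D = 79-91 months.

79-91 months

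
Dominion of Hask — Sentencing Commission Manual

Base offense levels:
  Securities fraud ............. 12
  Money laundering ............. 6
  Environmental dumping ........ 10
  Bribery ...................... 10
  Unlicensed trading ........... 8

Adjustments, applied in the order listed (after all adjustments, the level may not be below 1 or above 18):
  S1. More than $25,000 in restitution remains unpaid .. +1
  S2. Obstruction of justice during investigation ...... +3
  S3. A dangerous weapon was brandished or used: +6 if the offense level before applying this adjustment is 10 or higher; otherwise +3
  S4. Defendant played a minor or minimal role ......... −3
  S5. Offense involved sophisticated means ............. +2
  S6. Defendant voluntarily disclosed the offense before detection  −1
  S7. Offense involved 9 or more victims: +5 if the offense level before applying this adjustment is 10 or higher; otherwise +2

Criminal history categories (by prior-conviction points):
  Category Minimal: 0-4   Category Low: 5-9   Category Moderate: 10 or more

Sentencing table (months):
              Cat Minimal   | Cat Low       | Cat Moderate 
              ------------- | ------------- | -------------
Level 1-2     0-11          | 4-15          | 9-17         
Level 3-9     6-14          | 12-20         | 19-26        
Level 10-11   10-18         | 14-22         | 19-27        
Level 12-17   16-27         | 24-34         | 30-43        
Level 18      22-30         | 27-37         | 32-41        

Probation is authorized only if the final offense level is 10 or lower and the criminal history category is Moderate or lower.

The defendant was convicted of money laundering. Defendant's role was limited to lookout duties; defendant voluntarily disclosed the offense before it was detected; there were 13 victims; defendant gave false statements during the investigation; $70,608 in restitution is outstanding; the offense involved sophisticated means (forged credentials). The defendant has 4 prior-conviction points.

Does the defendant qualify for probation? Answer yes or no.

Base offense level for money laundering: 6.
S1 applies: 6 + 1 = 7.
S2 applies: 7 + 3 = 10.
S3 does not apply.
S4 applies: 10 − 3 = 7.
S5 applies: 7 + 2 = 9.
S6 applies: 9 − 1 = 8.
S7 applies (level before this adjustment is 8 < 10, so +2): 8 + 2 = 10.
Final offense level: 10.
Criminal history: 4 prior points → Category Minimal (0-4).
Level 10 falls in the 10-11 band.
Grid: Level 10-11 × Category Minimal = 10-18 months.
Probation check: level 10 ≤ 10 and category Minimal ≤ Moderate → eligible.

Yes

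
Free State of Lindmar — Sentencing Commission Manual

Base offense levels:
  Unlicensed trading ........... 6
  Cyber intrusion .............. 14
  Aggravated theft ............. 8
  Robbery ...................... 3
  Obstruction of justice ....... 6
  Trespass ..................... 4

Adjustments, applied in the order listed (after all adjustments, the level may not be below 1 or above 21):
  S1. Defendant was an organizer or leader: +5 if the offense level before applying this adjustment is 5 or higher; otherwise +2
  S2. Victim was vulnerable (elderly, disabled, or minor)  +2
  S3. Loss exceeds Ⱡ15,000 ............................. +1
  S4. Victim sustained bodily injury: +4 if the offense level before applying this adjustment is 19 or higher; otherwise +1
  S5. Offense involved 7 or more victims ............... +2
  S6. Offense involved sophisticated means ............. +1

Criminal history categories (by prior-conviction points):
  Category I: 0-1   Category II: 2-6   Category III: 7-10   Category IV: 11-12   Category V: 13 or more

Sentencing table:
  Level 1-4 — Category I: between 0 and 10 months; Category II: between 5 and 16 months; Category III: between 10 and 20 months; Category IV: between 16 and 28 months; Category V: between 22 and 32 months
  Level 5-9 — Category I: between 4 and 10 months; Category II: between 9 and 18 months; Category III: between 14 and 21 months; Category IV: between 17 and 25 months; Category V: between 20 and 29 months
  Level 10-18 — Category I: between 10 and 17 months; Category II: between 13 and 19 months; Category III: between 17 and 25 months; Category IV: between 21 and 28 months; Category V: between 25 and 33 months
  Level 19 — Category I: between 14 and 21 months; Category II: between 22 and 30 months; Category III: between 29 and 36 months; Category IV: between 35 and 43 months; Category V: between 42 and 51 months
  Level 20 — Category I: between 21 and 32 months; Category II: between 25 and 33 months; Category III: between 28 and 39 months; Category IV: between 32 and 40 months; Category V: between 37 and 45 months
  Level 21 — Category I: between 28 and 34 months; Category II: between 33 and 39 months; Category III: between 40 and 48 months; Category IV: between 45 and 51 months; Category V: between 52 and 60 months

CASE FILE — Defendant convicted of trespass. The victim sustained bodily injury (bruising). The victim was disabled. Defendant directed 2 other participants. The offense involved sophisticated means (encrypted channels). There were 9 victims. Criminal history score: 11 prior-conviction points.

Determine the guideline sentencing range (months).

Base offense level for trespass: 4.
S1 applies (level before this adjustment is 4 < 5, so +2): 4 + 2 = 6.
S2 applies: 6 + 2 = 8.
S4 applies (level before this adjustment is 8 < 19, so +1): 8 + 1 = 9.
S5 applies: 9 + 2 = 11.
S6 applies: 11 + 1 = 12.
Final offense level: 12.
Criminal history: 11 prior points → Category IV (11-12).
Level 12 falls in the 10-18 band.
Grid: Level 10-18 × Category IV = 21-28 months.

21-28 months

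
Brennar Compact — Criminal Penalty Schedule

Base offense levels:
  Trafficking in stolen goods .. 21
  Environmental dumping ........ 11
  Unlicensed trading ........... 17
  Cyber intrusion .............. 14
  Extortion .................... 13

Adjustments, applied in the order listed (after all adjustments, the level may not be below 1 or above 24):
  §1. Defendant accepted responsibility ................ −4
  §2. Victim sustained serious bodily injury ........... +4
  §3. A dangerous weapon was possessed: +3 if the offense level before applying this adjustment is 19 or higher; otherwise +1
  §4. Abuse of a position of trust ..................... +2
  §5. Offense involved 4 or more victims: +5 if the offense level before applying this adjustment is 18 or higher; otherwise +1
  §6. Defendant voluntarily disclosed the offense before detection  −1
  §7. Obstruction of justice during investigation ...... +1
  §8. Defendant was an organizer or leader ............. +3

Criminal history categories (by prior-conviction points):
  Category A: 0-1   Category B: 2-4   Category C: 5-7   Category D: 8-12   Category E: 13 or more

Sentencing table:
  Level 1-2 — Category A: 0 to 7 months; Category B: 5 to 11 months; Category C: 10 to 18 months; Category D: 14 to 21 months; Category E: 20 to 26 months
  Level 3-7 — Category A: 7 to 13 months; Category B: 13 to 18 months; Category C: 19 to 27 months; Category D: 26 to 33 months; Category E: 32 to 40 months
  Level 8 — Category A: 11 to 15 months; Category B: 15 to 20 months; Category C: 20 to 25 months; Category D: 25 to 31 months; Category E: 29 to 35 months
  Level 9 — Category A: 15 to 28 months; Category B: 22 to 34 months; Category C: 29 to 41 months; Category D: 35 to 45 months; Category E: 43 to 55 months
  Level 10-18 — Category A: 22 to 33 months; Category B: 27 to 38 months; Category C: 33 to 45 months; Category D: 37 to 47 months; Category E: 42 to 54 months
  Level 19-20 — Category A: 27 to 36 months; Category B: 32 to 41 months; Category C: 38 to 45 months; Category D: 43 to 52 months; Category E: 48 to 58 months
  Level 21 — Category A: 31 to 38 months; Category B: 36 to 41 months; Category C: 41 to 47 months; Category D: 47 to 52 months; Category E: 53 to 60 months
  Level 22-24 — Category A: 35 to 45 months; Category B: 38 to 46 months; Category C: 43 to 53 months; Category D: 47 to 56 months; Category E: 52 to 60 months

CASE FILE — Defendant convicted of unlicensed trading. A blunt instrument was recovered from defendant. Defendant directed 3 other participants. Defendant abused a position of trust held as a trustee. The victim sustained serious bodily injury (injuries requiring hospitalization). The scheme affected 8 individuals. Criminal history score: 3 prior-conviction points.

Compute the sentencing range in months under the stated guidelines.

38-46 months

Base offense level for unlicensed trading: 17.
§2 applies: 17 + 4 = 21.
§3 applies (level before this adjustment is 21 ≥ 19, so +3): 21 + 3 = 24.
§4 applies: 24 + 2 = 26.
§5 applies (level before this adjustment is 26 ≥ 18, so +5): 26 + 5 = 31.
§6 does not apply.
§8 applies: 31 + 3 = 34.
Level 34 exceeds the maximum of 24; capped at 24.
Final offense level: 24.
Criminal history: 3 prior points → Category B (2-4).
Level 24 falls in the 22-24 band.
Grid: Level 22-24 × Category B = 38-46 months.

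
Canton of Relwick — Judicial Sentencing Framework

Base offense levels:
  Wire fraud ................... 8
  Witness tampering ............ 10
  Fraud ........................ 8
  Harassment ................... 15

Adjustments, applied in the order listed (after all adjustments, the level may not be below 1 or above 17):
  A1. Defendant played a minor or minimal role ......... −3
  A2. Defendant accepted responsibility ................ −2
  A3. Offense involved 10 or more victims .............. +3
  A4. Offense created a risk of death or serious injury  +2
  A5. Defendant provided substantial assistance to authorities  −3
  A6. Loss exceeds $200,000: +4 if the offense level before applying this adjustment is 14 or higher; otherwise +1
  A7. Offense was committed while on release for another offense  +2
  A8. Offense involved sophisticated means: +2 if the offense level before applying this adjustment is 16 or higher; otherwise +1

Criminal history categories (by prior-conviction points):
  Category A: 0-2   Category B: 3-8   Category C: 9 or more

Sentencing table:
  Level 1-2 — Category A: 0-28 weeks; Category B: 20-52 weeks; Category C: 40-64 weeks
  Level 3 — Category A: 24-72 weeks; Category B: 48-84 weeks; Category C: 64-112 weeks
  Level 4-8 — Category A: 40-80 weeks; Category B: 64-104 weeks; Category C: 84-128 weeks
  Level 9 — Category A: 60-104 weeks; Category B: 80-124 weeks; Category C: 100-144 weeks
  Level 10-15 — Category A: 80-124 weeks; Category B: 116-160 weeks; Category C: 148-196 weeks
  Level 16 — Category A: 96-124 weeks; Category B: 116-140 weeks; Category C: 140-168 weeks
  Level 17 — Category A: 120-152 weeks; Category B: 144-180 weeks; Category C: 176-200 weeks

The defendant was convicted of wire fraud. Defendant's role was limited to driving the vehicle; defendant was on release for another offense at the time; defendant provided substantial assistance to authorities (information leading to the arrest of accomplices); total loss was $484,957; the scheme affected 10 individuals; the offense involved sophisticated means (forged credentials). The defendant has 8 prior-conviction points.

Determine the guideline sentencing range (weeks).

Base offense level for wire fraud: 8.
A1 applies: 8 − 3 = 5.
A2 does not apply.
A3 applies: 5 + 3 = 8.
A4 does not apply.
A5 applies: 8 − 3 = 5.
A6 applies (level before this adjustment is 5 < 14, so +1): 5 + 1 = 6.
A7 applies: 6 + 2 = 8.
A8 applies (level before this adjustment is 8 < 16, so +1): 8 + 1 = 9.
Final offense level: 9.
Criminal history: 8 prior points → Category B (3-8).
Level 9 falls in the 9 band.
Grid: Level 9 × Category B = 80-124 weeks.

80-124 weeks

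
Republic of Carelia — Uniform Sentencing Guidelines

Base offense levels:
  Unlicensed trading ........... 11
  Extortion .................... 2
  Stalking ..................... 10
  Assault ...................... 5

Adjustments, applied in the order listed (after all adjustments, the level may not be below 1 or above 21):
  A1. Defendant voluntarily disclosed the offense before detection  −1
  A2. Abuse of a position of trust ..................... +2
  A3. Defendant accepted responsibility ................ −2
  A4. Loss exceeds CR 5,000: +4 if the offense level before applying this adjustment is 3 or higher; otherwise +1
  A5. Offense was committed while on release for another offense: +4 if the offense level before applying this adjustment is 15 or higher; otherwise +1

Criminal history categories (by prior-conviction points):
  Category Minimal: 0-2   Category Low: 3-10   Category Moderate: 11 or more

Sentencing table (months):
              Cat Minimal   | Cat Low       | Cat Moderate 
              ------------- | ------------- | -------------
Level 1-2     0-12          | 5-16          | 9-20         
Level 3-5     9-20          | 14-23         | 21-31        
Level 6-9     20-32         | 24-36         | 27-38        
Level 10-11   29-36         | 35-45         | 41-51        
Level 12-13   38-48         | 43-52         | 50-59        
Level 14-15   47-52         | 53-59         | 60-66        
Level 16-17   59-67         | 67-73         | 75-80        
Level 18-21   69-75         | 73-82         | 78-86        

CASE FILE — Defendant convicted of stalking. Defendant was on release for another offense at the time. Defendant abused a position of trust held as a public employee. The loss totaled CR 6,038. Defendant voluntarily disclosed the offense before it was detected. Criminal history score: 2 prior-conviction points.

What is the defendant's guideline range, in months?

69-75 months

Base offense level for stalking: 10.
A1 applies: 10 − 1 = 9.
A2 applies: 9 + 2 = 11.
A3 does not apply.
A4 applies (level before this adjustment is 11 ≥ 3, so +4): 11 + 4 = 15.
A5 applies (level before this adjustment is 15 ≥ 15, so +4): 15 + 4 = 19.
Final offense level: 19.
Criminal history: 2 prior points → Category Minimal (0-2).
Level 19 falls in the 18-21 band.
Grid: Level 18-21 × Category Minimal = 69-75 months.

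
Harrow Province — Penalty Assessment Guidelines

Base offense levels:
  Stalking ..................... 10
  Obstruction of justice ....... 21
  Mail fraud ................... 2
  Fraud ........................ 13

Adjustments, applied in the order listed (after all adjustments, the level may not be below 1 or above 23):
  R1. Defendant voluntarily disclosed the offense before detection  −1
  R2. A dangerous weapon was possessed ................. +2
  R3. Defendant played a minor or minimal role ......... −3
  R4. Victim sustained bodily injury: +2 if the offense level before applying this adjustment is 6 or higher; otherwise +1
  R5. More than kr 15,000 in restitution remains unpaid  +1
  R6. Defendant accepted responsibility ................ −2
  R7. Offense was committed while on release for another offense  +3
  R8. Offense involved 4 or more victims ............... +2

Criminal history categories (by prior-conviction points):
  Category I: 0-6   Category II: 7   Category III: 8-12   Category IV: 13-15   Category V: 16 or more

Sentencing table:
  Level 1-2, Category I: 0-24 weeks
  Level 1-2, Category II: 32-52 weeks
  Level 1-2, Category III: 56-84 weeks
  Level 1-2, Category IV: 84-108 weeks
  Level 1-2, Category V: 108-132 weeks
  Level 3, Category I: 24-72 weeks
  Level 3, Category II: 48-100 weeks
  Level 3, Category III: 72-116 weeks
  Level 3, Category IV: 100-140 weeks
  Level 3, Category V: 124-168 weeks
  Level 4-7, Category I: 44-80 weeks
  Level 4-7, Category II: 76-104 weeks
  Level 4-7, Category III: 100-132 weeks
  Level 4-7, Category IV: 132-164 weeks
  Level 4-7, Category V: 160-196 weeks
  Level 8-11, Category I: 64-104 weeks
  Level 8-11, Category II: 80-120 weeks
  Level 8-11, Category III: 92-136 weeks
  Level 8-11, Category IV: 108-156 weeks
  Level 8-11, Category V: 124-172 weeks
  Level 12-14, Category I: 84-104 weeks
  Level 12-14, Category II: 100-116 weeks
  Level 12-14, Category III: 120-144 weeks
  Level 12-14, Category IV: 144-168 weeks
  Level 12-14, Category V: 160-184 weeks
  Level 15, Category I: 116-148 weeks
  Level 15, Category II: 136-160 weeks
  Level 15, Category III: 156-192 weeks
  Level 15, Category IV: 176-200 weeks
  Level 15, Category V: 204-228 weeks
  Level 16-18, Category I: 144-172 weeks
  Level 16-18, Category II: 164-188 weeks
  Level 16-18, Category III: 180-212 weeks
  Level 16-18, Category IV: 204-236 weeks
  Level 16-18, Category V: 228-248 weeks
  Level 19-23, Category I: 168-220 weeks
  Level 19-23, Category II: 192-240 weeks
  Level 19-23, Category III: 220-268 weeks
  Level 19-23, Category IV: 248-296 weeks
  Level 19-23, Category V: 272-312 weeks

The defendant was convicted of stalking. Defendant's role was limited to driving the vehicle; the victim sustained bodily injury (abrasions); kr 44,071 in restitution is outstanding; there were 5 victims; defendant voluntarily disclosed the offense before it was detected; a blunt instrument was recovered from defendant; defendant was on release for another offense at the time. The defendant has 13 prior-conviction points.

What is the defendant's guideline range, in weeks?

Base offense level for stalking: 10.
R1 applies: 10 − 1 = 9.
R2 applies: 9 + 2 = 11.
R3 applies: 11 − 3 = 8.
R4 applies (level before this adjustment is 8 ≥ 6, so +2): 8 + 2 = 10.
R5 applies: 10 + 1 = 11.
R7 applies: 11 + 3 = 14.
R8 applies: 14 + 2 = 16.
Final offense level: 16.
Criminal history: 13 prior points → Category IV (13-15).
Level 16 falls in the 16-18 band.
Grid: Level 16-18 × Category IV = 204-236 weeks.

204-236 weeks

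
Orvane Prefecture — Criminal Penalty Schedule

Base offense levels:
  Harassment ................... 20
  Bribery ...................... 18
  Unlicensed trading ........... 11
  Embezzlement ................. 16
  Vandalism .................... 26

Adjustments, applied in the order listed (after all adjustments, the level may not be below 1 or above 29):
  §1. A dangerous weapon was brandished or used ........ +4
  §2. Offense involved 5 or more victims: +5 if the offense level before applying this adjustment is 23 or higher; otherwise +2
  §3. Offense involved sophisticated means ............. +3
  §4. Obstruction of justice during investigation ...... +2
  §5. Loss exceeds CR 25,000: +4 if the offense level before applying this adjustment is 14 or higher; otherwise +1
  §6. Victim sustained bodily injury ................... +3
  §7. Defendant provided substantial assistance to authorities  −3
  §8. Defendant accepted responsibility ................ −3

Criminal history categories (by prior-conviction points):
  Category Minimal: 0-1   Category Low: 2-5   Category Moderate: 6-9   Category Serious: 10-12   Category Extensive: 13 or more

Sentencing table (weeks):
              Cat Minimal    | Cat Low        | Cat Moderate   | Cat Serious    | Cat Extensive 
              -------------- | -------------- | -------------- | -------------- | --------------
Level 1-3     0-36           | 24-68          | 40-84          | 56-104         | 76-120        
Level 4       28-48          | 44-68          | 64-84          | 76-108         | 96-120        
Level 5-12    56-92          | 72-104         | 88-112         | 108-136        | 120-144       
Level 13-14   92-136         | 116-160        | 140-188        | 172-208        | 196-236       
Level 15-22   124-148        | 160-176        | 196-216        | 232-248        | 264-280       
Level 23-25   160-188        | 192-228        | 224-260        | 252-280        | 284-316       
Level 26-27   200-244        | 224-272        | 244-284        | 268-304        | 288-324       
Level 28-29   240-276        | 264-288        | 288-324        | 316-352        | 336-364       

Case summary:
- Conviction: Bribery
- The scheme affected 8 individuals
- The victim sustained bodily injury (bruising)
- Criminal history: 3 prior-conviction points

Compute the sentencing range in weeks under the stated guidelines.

192-228 weeks

Base offense level for bribery: 18.
§1 does not apply.
§2 applies (level before this adjustment is 18 < 23, so +2): 18 + 2 = 20.
§3 does not apply.
§5 does not apply.
§6 applies: 20 + 3 = 23.
§7 does not apply.
Final offense level: 23.
Criminal history: 3 prior points → Category Low (2-5).
Level 23 falls in the 23-25 band.
Grid: Level 23-25 × Category Low = 192-228 weeks.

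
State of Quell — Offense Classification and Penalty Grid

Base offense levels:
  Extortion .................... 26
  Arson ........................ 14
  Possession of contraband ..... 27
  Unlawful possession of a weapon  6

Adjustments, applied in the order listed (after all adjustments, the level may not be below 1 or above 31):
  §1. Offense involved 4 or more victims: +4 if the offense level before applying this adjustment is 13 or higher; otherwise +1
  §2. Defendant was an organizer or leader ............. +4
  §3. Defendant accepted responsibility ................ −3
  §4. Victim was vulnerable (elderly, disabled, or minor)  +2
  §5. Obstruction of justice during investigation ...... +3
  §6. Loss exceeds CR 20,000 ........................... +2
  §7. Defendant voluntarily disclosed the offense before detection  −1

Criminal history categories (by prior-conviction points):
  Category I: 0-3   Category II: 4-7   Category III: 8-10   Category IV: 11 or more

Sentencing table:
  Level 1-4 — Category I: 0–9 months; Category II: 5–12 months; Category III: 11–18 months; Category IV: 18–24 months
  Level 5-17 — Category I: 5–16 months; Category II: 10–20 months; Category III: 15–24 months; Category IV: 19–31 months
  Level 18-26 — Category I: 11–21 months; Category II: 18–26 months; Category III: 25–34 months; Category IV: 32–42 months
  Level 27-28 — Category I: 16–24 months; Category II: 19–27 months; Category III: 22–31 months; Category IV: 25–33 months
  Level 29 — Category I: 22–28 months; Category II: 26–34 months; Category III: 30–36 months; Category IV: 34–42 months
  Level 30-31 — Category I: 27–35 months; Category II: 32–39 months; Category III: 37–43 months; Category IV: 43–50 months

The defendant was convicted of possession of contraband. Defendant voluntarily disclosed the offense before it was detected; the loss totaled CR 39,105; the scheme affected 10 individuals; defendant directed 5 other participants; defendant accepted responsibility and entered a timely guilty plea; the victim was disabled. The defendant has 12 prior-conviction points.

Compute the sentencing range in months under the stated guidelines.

43-50 months

Base offense level for possession of contraband: 27.
§1 applies (level before this adjustment is 27 ≥ 13, so +4): 27 + 4 = 31.
§2 applies: 31 + 4 = 35.
§3 applies: 35 − 3 = 32.
§4 applies: 32 + 2 = 34.
§6 applies: 34 + 2 = 36.
§7 applies: 36 − 1 = 35.
Level 35 exceeds the maximum of 31; capped at 31.
Final offense level: 31.
Criminal history: 12 prior points → Category IV (11+).
Level 31 falls in the 30-31 band.
Grid: Level 30-31 × Category IV = 43-50 months.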